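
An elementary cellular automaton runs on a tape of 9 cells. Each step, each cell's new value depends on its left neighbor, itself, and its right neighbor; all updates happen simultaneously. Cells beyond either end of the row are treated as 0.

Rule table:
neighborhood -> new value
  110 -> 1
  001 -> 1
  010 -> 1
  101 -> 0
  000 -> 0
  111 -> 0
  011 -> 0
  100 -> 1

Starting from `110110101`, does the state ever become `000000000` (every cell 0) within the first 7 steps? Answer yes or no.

010010101
111110101
000010101
000110101
001010101
011010101
101010101
step 7 is 101010101, still not uniform 0

no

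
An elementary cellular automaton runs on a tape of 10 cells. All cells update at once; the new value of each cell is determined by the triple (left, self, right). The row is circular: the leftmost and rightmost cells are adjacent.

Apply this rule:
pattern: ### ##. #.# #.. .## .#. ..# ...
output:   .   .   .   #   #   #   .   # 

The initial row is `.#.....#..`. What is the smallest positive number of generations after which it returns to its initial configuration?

2

.#####.###
.#.....#..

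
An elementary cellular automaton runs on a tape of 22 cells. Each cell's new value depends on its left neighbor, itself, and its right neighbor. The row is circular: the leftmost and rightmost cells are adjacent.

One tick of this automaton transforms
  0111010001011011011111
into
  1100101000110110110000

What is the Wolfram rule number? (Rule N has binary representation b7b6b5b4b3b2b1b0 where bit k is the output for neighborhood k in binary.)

56

position 2: 111 → 0  (bit 7 = 0)
position 3: 110 → 0  (bit 6 = 0)
position 0: 101 → 1  (bit 5 = 1)
position 6: 100 → 1  (bit 4 = 1)
position 1: 011 → 1  (bit 3 = 1)
position 5: 010 → 0  (bit 2 = 0)
position 8: 001 → 0  (bit 1 = 0)
position 7: 000 → 0  (bit 0 = 0)
bits b7..b0 = 00111000 = 56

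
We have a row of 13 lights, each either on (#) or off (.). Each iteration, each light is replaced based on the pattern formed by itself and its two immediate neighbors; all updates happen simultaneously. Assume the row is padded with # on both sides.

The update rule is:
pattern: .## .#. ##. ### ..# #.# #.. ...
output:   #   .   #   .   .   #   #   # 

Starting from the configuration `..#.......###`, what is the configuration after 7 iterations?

..##.##.#####

#..######.#..
##.#....##.#.
.##.###.###.#
#####.###.###
....###.###..
###.#.###.##.
..##.##.#####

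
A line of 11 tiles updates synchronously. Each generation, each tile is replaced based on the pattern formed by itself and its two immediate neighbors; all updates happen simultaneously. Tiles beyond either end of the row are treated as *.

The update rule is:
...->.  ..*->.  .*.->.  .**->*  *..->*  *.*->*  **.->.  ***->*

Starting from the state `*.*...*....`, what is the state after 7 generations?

.*.*.*.*.**

generation 1: .*.*...*...
generation 2: *.*.*...*..
generation 3: .*.*.*...*.
generation 4: *.*.*.*...*
generation 5: .*.*.*.*..*
generation 6: *.*.*.*.*.*
generation 7: .*.*.*.*.**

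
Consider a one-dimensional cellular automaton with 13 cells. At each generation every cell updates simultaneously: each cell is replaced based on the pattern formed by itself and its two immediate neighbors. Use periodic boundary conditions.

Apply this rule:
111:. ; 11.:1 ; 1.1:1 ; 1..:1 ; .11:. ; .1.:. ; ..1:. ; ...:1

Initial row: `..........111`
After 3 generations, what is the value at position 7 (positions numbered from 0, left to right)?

111111111...1
........111..
1111111...111
position 7 holds .

.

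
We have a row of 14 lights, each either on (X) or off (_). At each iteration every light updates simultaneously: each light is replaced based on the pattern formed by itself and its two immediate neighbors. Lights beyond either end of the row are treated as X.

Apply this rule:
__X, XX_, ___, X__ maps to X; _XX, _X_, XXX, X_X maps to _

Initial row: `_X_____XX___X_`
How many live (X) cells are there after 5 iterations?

9

__XXXXX_XXXX__
XX____X____XXX
_XXXXX_XXXX___
_____X____XXXX
XXXXX_XXXX____
count of X: 9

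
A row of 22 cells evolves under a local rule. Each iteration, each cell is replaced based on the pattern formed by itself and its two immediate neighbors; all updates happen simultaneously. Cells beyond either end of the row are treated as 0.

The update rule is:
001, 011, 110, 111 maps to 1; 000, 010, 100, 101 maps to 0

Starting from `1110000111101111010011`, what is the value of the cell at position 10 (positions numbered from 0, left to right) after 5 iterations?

1110001111101111000111
1110011111101111001111
1110111111101111011111
1110111111101111011111  (fixed point — unchanged through iteration 5)
position 10 holds 1

1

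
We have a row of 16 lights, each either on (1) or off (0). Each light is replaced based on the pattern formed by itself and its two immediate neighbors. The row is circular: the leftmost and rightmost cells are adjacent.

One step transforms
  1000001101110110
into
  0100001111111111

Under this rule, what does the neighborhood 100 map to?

1

At position 1 the neighborhood is 100; the next row has 1 there.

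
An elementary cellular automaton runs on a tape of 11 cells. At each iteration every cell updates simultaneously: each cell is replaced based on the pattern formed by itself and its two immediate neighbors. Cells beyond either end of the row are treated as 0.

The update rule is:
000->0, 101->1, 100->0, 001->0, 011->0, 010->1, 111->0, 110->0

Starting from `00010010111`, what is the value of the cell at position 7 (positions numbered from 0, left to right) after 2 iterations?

00010011000
00010000000
position 7 holds 0

0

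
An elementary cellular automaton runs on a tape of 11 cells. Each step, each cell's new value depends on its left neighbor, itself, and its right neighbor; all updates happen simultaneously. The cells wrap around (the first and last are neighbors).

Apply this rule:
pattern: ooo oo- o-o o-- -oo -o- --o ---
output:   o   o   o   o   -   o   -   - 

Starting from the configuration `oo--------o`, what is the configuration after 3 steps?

step 1: ooo--------
step 2: -ooo-------
step 3: --ooo------

--ooo------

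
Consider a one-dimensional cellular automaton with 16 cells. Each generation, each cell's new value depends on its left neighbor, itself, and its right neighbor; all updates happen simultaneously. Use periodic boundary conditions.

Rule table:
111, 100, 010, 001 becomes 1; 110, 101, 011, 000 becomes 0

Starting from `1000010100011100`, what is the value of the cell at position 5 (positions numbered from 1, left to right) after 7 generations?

1

generation 1: 1100110110101011
generation 2: 1011000000101001
generation 3: 0000100001101110
generation 4: 0001110010000101
generation 5: 1010101111001101
generation 6: 0010100110110000
generation 7: 0110111000001000
position 5 holds 1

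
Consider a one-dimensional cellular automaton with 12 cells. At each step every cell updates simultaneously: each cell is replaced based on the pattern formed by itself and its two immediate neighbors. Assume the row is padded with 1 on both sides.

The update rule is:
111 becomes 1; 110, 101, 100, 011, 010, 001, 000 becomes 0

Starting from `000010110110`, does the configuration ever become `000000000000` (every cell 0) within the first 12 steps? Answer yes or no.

000000000000
all cells are 0 at step 1

yes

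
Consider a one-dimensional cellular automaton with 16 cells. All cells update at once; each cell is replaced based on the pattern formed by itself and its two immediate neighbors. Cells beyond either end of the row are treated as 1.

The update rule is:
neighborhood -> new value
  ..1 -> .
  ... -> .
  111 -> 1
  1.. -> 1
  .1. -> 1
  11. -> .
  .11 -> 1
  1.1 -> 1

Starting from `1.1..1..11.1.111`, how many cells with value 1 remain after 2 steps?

14

.111.11.1.111111
111.11.111111111
count of 1: 14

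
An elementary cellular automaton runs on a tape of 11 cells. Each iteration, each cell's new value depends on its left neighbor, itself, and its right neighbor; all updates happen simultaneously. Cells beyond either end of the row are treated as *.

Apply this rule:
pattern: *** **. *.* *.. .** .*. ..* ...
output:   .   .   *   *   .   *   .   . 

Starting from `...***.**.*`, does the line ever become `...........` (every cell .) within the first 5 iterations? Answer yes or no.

no

*.....*..*.
.*....**.**
***.....*..
...*....**.
*..**.....*
iteration 5 is *..**.....*, still not uniform .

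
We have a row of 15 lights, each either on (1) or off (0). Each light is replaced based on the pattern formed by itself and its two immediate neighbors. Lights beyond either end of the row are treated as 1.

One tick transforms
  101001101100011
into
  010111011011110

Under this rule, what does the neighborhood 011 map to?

1

At position 5 the neighborhood is 011; the next row has 1 there.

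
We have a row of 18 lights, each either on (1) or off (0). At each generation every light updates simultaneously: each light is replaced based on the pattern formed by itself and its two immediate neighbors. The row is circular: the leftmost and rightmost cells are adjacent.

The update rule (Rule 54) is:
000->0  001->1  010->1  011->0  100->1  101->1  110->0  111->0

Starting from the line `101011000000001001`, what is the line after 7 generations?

011100100000011110
100011110000100001
010100001001110010
111110011110001111
000001100001010000
000010010011111000
000111111100000100

000111111100000100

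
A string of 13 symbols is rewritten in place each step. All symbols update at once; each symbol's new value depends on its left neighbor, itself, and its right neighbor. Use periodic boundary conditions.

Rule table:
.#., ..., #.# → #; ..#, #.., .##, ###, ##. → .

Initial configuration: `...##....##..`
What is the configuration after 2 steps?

...##....##..

##....##....#
...##....##..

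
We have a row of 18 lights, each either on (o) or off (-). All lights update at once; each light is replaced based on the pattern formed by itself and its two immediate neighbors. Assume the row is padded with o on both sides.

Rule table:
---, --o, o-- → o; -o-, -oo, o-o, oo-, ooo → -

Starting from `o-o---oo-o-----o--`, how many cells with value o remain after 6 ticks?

7

---ooo----ooooo-oo
ooo---oooo--------
---ooo----oooooooo
ooo---oooo--------  (repeats tick 2; period 2)
tick 6: ooo---oooo--------
count of o: 7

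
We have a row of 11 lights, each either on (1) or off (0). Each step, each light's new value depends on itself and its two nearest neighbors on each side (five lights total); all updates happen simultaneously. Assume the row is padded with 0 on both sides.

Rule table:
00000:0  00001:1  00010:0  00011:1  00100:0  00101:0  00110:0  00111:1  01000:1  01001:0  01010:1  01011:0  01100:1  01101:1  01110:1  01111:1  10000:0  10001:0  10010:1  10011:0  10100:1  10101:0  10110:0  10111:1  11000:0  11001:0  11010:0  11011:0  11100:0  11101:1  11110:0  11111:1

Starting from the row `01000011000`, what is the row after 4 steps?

00101101000
10000101100
01010000100
00111010010

00111010010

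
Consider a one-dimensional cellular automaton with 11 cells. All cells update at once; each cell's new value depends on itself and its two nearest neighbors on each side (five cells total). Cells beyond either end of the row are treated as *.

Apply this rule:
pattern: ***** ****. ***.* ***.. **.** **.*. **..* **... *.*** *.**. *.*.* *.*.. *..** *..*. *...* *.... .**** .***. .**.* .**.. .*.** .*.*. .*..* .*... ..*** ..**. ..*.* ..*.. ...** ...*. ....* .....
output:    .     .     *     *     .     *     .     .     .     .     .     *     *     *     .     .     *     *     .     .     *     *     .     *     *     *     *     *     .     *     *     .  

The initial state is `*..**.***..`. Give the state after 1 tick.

*.**...**.*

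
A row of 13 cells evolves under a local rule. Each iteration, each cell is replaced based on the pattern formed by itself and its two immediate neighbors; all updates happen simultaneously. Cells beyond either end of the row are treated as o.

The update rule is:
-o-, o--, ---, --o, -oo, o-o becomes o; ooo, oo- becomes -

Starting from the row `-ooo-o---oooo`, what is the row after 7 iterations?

oo--oooooo---
--ooo-----ooo
ooo--oooooo--
---ooo-----oo
oooo--oooooo-
----ooo-----o
ooooo--oooooo

ooooo--oooooo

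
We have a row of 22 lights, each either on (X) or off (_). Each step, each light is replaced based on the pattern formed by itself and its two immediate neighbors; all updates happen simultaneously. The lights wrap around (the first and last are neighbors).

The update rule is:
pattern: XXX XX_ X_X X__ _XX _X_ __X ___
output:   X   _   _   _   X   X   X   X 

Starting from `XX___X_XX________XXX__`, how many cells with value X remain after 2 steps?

15

X__XXX_X__XXXXXXXXX__X
__XXX__X_XXXXXXXXX__XX
count of X: 15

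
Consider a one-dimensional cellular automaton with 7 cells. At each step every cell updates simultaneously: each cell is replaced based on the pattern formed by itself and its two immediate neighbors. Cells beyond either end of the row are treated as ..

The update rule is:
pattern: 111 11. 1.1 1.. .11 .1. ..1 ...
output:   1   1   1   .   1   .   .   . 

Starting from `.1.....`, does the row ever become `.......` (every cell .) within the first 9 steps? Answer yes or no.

yes

.......
all cells are . at step 1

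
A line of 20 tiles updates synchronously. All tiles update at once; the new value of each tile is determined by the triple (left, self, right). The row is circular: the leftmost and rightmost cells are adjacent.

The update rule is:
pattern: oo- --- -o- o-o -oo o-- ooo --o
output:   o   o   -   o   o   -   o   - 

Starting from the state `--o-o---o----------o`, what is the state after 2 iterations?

oo------o-oooooooo-o

---o--o---oooooooo--
oo------o-oooooooo-o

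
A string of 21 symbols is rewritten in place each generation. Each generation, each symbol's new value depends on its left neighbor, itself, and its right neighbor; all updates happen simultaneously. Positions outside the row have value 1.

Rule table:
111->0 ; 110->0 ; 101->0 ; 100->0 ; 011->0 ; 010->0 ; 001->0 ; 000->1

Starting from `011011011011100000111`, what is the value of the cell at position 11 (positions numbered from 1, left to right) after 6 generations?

1

000000000000001110000
011111111111100000110
000000000000001110000  (repeats generation 1; period 2)
generation 6: 011111111111100000110
position 11 holds 1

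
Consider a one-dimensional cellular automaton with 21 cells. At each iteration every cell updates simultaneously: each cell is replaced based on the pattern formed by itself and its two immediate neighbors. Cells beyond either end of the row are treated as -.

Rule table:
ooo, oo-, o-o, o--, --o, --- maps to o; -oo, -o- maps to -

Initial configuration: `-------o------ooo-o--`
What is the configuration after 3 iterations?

iteration 1: ooooooo-oooooo-ooo-oo
iteration 2: -ooooooo-oooooo-ooo-o
iteration 3: o-ooooooo-oooooo-ooo-

o-ooooooo-oooooo-ooo-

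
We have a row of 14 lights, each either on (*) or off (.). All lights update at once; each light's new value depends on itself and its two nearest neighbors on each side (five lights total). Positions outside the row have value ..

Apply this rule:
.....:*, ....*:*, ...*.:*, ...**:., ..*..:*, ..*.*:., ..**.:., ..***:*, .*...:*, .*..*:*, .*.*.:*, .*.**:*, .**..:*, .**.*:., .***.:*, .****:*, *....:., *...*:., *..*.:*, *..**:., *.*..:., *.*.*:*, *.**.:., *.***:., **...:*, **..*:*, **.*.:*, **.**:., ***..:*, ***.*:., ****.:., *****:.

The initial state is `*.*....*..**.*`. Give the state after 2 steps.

.*.*.****...*.
*.***.*.**.***

*.***.*.**.***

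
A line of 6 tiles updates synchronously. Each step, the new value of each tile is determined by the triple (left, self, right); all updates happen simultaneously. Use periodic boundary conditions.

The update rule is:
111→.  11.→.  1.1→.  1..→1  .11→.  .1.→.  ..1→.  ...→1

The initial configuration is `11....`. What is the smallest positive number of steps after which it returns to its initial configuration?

12

..111.
1....1
.111..
....11
111...
...11.
11...1
..11..
1...11
.11...
...111
11....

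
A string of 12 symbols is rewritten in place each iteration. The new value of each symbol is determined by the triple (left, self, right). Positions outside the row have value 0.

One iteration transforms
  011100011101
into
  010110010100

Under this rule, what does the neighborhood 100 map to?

At position 4 the neighborhood is 100; the next row has 1 there.

1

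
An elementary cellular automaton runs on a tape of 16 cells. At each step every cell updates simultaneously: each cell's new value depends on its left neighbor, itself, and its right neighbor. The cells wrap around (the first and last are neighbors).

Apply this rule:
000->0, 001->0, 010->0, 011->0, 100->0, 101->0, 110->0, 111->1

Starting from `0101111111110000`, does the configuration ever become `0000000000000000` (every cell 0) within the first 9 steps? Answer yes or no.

yes

0000111111100000
0000011111000000
0000001110000000
0000000100000000
0000000000000000
all cells are 0 at step 5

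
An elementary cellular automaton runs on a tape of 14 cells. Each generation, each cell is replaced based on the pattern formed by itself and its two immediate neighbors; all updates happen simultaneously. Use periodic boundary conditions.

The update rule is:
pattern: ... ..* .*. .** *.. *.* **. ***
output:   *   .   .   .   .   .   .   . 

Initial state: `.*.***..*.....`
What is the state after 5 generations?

..........****
.********.....
..........****  (repeats generation 1; period 2)
generation 5: ..........****

..........****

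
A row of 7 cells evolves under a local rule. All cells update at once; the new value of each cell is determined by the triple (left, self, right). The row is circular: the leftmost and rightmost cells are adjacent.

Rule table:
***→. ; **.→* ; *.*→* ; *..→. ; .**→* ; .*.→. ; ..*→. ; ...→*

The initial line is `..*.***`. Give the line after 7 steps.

**.*...

...**.*
.*.***.
..**.*.
*.***..
.**.*..
.***..*
**.*...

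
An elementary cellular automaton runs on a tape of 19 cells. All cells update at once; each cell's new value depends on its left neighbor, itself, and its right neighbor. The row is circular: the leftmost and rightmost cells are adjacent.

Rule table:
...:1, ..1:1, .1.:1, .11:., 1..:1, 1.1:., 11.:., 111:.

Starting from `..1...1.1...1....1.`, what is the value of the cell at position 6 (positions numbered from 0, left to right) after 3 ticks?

1111111.11111111111
...................
1111111111111111111
position 6 holds 1

1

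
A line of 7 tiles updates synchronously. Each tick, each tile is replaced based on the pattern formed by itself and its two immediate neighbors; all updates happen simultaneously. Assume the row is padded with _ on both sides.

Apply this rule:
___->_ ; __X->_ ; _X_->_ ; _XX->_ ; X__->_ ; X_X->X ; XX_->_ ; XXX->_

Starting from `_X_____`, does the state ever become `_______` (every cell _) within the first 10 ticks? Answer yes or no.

_______
all cells are _ at tick 1

yes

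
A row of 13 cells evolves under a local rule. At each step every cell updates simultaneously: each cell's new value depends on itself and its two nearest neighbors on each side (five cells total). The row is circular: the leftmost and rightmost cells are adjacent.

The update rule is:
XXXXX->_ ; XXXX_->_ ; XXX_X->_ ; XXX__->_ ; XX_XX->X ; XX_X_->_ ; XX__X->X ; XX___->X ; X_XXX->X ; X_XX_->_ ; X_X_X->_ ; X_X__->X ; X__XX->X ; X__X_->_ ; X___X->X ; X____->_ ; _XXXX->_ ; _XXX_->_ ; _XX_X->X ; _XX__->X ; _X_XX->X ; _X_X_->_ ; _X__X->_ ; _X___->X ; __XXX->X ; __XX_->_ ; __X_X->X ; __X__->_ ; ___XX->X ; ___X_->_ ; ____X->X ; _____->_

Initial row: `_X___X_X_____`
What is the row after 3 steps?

_X_X__XXX__XX

__XX_X_XX___X
_X_X__X_XXX__
_X_X__XXX__XX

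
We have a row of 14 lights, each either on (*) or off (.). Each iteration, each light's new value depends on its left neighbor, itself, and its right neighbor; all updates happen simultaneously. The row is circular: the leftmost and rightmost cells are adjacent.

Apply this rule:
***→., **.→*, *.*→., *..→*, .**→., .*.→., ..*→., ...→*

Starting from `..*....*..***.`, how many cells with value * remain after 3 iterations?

8

iteration 1: *..***..*...**
iteration 2: **...**..**...
iteration 3: .***..**..***.
count of *: 8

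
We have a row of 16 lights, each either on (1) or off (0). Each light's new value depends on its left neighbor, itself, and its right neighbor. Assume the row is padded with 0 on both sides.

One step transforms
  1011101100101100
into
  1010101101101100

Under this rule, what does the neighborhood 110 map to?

At position 4 the neighborhood is 110; the next row has 1 there.

1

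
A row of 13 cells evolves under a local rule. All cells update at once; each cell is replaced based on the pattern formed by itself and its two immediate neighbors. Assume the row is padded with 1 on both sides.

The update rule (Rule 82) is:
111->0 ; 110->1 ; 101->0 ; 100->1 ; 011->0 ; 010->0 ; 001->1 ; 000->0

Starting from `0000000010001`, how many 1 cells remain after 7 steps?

1000000101010
1100001000000
0110010100001
0011100010010
1100110101100
0111010000111
0001001001000
count of 1: 3

3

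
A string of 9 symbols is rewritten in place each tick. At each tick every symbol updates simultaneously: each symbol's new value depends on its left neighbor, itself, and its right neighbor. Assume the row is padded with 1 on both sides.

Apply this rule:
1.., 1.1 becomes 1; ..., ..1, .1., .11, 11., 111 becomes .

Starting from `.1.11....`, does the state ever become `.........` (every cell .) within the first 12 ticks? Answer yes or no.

no

1.1..1...
.1.1..1..
1.1.1..1.
.1.1.1..1
1.1.1.1..
.1.1.1.1.
1.1.1.1.1
.1.1.1.1.  (repeats tick 6; period 2)
tick 12: .1.1.1.1.
tick 12 is .1.1.1.1., still not uniform .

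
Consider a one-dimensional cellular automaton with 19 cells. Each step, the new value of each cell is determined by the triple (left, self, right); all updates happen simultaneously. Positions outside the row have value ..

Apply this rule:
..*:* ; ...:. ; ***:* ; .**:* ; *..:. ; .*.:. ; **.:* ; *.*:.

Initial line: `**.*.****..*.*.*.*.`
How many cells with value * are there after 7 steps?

**...****.*........
**..*****..........
**.******..........
**.******..........  (fixed point — unchanged through step 7)
count of *: 8

8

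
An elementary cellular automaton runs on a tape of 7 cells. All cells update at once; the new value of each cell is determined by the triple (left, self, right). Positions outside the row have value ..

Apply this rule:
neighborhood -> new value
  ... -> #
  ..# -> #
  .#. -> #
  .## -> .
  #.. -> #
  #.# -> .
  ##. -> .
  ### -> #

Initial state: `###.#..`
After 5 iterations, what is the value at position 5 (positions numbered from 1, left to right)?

.#..###
####.#.
.##..##
#..##..
###..##
position 5 holds .

.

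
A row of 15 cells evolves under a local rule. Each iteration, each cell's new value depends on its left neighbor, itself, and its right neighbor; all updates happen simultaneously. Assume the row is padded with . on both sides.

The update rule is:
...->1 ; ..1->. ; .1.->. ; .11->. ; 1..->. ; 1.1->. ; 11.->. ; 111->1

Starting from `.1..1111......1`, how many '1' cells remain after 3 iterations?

6

.....11..1111..
1111......11..1
.11..1111......
count of 1: 6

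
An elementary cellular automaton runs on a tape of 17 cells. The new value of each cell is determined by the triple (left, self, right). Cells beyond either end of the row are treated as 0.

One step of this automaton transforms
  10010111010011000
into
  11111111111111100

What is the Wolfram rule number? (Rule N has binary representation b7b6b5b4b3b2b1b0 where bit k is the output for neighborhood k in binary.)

254

position 6: 111 → 1  (bit 7 = 1)
position 7: 110 → 1  (bit 6 = 1)
position 4: 101 → 1  (bit 5 = 1)
position 1: 100 → 1  (bit 4 = 1)
position 5: 011 → 1  (bit 3 = 1)
position 0: 010 → 1  (bit 2 = 1)
position 2: 001 → 1  (bit 1 = 1)
position 15: 000 → 0  (bit 0 = 0)
bits b7..b0 = 11111110 = 254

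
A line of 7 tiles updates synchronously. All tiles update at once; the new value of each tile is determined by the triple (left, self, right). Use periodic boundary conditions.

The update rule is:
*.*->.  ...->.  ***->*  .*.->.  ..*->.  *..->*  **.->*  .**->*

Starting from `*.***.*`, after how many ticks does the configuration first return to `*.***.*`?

tick 1: *.***.*

1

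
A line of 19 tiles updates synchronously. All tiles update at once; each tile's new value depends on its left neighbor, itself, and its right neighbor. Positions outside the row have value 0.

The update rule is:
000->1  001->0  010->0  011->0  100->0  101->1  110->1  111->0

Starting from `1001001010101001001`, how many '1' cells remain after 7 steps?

3

step 1: 0000000101010000000
step 2: 1111110010100111111
step 3: 0000010001000000001
step 4: 1111000100011111100
step 5: 0001010001000000101
step 6: 1100100100011110010
step 7: 0100000001000010000
count of 1: 3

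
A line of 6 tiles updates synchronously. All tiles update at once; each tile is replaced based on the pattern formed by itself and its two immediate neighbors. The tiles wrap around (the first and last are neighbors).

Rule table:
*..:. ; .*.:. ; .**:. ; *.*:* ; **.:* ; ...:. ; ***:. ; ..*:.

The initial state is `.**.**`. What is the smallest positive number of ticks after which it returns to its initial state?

3

*.**.*
**.**.
.**.**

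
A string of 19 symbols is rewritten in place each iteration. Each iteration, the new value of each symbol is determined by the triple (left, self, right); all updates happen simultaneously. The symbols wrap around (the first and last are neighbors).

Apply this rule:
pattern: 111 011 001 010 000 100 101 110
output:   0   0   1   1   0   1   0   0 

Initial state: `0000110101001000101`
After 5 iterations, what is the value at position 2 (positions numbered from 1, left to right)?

1001000101111101101
0111101100000000000
1000000010000000000
1100000111000000001
0010001000100000010
position 2 holds 0

0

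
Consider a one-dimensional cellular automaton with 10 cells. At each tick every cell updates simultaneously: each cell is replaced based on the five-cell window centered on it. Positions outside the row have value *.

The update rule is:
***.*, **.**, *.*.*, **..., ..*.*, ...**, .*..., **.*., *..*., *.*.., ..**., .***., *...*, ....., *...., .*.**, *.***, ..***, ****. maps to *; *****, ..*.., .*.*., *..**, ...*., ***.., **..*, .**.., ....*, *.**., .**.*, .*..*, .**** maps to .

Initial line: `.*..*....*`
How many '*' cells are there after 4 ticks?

7

**.*.**.**
*****..**.
...*...*.*
**..**.***
count of *: 7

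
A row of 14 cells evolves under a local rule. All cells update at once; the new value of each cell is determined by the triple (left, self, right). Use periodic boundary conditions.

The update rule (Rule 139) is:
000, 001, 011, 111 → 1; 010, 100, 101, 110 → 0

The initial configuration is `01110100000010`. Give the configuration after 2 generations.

11001111111001

11100001111100
11001111111001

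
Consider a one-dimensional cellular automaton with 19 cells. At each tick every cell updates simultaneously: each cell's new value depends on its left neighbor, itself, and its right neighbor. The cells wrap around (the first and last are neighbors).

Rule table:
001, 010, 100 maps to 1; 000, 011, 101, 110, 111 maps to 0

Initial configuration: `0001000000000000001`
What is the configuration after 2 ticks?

1011100000000000011
0000010000000000100

0000010000000000100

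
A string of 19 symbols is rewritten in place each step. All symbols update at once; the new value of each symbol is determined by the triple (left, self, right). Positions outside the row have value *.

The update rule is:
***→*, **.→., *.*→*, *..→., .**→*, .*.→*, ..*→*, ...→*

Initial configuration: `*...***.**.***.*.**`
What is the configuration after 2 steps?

..****.**.***.*****
.****.**.***.******

.****.**.***.******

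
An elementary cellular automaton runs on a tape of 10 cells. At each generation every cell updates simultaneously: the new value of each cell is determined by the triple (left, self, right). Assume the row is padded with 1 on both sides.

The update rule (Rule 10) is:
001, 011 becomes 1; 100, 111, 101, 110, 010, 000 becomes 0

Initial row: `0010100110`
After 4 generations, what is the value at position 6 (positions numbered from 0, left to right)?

0

generation 1: 0100001100
generation 2: 0000011001
generation 3: 0000110011
generation 4: 0001100110
position 6 holds 0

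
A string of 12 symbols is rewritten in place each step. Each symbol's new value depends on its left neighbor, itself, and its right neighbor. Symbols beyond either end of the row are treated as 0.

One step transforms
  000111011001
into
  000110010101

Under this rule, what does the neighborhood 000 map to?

0

At position 0 the neighborhood is 000; the next row has 0 there.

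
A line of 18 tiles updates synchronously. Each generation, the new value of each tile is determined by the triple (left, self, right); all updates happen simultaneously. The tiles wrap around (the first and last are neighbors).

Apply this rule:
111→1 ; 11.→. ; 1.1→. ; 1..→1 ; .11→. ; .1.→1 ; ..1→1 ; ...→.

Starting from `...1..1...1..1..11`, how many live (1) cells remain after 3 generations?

10

1.111111.1111111..
1..1111...11111.11
.11.11.1.1.111...1
count of 1: 10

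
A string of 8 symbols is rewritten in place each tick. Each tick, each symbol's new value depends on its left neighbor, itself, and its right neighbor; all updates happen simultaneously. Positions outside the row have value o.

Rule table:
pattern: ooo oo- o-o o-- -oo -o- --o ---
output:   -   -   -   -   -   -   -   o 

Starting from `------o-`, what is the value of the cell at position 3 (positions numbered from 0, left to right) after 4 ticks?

-oooo---
------o-  (repeats tick 0; period 2)
tick 4: ------o-
position 3 holds -

-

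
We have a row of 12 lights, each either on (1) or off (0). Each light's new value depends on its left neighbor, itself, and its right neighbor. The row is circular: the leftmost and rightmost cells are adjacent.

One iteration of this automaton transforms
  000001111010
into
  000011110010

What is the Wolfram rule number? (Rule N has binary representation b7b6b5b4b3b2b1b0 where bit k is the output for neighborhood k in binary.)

142

position 6: 111 → 1  (bit 7 = 1)
position 8: 110 → 0  (bit 6 = 0)
position 9: 101 → 0  (bit 5 = 0)
position 11: 100 → 0  (bit 4 = 0)
position 5: 011 → 1  (bit 3 = 1)
position 10: 010 → 1  (bit 2 = 1)
position 4: 001 → 1  (bit 1 = 1)
position 0: 000 → 0  (bit 0 = 0)
bits b7..b0 = 10001110 = 142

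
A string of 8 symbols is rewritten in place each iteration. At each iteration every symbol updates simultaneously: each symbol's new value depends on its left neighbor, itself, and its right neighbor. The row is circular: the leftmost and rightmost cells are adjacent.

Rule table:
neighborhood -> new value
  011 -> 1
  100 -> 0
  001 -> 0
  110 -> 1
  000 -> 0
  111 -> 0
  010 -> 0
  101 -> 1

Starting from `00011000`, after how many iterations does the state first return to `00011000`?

00011000

1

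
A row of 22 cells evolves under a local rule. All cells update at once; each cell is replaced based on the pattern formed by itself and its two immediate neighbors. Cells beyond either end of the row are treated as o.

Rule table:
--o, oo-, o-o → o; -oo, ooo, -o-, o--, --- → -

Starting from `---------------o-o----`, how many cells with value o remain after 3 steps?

step 1: --------------o-o----o
step 2: -------------o-o----o-
step 3: ------------o-o----o-o
count of o: 4

4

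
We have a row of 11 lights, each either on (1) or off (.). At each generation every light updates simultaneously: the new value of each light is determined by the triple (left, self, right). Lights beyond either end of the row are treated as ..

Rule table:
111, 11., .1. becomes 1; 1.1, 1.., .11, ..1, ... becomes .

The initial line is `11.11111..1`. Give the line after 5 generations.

generation 1: .1..1111..1
generation 2: .1...111..1
generation 3: .1....11..1
generation 4: .1.....1..1
generation 5: .1.....1..1

.1.....1..1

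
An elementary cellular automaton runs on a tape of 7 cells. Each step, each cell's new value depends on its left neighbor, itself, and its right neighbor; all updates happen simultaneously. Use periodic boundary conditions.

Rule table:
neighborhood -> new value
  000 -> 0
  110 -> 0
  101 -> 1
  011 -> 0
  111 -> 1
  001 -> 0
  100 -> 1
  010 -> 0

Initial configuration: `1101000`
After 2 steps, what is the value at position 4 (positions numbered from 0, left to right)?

0010100
0001010
position 4 holds 0

0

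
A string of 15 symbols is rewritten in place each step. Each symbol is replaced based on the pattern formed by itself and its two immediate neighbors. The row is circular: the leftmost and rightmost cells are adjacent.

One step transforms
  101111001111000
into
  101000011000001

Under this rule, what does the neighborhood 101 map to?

0

At position 1 the neighborhood is 101; the next row has 0 there.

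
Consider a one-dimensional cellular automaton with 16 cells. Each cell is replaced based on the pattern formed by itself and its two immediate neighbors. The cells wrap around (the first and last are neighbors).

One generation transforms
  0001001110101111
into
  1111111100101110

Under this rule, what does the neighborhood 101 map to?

At position 9 the neighborhood is 101; the next row has 0 there.

0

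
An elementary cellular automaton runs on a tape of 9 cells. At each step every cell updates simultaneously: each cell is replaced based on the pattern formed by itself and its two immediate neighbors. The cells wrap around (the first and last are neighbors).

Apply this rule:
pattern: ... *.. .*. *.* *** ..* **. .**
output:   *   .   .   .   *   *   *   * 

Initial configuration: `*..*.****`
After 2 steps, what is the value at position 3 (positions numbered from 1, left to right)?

.

*.*..****
*...*****
position 3 holds .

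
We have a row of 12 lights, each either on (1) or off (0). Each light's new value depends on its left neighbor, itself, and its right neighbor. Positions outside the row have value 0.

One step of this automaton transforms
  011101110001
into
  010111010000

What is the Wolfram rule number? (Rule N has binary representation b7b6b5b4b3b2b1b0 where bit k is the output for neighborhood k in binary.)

104

position 2: 111 → 0  (bit 7 = 0)
position 3: 110 → 1  (bit 6 = 1)
position 4: 101 → 1  (bit 5 = 1)
position 8: 100 → 0  (bit 4 = 0)
position 1: 011 → 1  (bit 3 = 1)
position 11: 010 → 0  (bit 2 = 0)
position 0: 001 → 0  (bit 1 = 0)
position 9: 000 → 0  (bit 0 = 0)
bits b7..b0 = 01101000 = 104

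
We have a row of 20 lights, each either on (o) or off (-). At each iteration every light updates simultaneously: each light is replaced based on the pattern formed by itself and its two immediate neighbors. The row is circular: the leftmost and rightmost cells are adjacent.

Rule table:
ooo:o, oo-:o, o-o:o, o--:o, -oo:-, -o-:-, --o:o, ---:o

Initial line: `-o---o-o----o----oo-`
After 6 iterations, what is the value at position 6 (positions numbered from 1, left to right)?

o

o-ooo-o-oooo-oooo-oo
oo-ooo-o-oooo-oooo-o
ooo-ooo-o-oooo-oooo-
-ooo-ooo-o-oooo-oooo
o-ooo-ooo-o-oooo-ooo
oo-ooo-ooo-o-oooo-oo
position 6 holds o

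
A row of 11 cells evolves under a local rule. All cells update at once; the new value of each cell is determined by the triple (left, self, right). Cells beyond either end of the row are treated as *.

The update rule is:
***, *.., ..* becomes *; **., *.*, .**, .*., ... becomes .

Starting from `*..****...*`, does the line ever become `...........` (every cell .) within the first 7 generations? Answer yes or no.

generation 1: .**.**.*.*.
generation 2: ...........
all cells are . at generation 2

yes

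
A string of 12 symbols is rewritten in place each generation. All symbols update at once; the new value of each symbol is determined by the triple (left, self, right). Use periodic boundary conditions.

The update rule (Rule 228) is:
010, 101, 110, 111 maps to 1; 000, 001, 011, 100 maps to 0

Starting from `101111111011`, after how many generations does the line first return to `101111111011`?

12

110111111101
111011111110
011101111111
101110111111
110111011111
111011101111
111101110111
111110111011
111111011101
111111101110
011111110111
101111111011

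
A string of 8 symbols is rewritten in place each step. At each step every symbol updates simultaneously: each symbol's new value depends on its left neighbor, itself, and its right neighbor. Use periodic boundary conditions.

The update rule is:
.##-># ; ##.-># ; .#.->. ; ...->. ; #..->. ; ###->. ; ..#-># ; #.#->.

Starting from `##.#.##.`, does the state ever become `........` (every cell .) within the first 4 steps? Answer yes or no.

no

step 1: ##...##.
step 2: ##..###.
step 3: ##.##.#.
step 4: ##.##...
step 4 is ##.##..., still not uniform .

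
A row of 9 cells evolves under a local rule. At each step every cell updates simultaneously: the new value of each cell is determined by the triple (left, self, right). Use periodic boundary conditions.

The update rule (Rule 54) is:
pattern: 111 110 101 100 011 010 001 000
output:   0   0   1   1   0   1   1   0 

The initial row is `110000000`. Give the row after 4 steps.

001000001
111100011
000010100
000111110

000111110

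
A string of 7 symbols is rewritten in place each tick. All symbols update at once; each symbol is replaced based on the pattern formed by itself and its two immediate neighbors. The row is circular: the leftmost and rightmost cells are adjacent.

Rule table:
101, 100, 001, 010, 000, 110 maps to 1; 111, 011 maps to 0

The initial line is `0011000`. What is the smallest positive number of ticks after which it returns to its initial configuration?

1101111
0110000
1011111
1100000
0111111
1000001
1111110
0000011
1111101
0000110
1111011
0001100
1110111
0011000

14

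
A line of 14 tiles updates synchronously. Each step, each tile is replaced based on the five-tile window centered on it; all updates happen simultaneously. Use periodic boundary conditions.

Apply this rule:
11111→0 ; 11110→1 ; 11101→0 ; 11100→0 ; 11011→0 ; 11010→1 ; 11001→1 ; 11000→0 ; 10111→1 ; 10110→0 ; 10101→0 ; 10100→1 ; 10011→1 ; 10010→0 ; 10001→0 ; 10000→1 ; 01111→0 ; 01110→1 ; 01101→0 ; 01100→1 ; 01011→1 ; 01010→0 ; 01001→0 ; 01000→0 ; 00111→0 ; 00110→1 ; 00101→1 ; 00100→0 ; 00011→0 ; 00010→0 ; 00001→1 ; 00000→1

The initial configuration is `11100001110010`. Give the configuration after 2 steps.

10111110100110

11001100101011
10111110100110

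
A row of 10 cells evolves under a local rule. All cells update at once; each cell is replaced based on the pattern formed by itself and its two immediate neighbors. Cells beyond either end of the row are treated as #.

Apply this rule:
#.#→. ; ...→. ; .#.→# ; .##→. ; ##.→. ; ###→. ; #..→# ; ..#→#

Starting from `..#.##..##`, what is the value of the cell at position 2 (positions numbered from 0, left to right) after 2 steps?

###...##..
...#.#..##
position 2 holds .

.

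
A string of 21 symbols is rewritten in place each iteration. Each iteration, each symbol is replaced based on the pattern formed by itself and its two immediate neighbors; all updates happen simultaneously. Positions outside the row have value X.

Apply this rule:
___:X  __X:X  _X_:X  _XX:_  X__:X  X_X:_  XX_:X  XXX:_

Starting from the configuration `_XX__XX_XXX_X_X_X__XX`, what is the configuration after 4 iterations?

____XXXXXXX_X____XXXX

__XXX_X___X_X_X_XXX__
XX__X_XXXXX_X_X___XXX
_XXXX_____X_X_XXXX___
____XXXXXXX_X____XXXX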